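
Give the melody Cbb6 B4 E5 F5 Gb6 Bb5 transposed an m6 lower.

A minor sixth down from Cbb6 gives Ebb5.
B4: a sixth down reaches D, and 8 semitones makes it D#4.
E5: a sixth down reaches G, and 8 semitones makes it G#4.
A minor sixth down from F5 gives A4.
A minor sixth down from Gb6 gives Bb5.
Bb5 down a minor sixth is D5.

Ebb5 D#4 G#4 A4 Bb5 D5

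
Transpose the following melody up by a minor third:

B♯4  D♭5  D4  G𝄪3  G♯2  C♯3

B#4: a third up reaches D, and 3 semitones makes it D#5.
A minor third up from Db5 gives Fb5.
D4: a third up reaches F, and 3 semitones makes it F4.
G##3: a third up reaches B, and 3 semitones makes it B#3.
G#2 up a minor third is B2.
A minor third up from C#3 gives E3.

D#5 Fb5 F4 B#3 B2 E3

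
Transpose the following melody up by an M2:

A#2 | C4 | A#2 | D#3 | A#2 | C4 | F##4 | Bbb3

B#2 D4 B#2 E#3 B#2 D4 G##4 Cb4

A#2 → B#2
C4 → D4
A#2 → B#2
D#3 → E#3
A#2 → B#2
C4 → D4
F##4 → G##4
Bbb3 → Cb4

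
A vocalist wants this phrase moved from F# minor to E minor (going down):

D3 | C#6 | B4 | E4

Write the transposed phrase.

F# minor to E minor down is a major second, so every note moves down by that interval.
D3 to C3
C#6 to B5
B4 to A4
E4 to D4

C3 B5 A4 D4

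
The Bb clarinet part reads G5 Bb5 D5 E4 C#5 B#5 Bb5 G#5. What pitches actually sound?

F5 Ab5 C5 D4 B4 A#5 Ab5 F#5

The Bb clarinet sounds a major second below written, so transpose each written note down a major second.
G5 to F5
Bb5 to Ab5
D5 to C5
E4 to D4
C#5 to B4
B#5 to A#5
Bb5 to Ab5
G#5 to F#5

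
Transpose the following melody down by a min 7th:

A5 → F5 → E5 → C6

B4 G4 F#4 D5

A5: a seventh down reaches B, and 10 semitones makes it B4.
A minor seventh down from F5 gives G4.
E5 down a minor seventh is F#4.
C6 down a minor seventh is D5.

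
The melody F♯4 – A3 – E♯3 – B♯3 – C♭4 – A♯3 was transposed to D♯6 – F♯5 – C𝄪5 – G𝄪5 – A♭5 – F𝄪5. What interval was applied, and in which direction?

From F#4 to D#6 is 13 letter names — a thirteenth of some quality.
F#4 to D#6 is 21 semitones, which makes it a major thirteenth; the second version is higher, so the direction is up.
Checking another pair — A#3 → F##5 — gives the same interval.

up a major thirteenth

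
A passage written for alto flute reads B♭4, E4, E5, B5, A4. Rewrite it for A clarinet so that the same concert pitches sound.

Ab4 D4 D5 A5 G4

First find concert pitch: the alto flute sounds a perfect fourth below written, so B♭4 E4 E5 B5 A4 sounds F4 B3 B4 F#5 E4.
Then write for A clarinet: it sounds a minor third below written, so the part must be a minor third above concert.
F4 → Ab4
B3 → D4
B4 → D5
F#5 → A5
E4 → G4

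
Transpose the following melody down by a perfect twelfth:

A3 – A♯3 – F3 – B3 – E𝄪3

D2 D#2 Bb1 E2 A##1

A perfect twelfth down from A3 gives D2.
A perfect twelfth down from A#3 gives D#2.
A perfect twelfth down from F3 gives Bb1.
A perfect twelfth down from B3 gives E2.
E##3 down a perfect twelfth is A##1.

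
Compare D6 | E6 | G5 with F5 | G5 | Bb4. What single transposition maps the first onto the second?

Take the first pair: D6 → F5. D to F spans 6 letter names, so the interval is some kind of sixth.
F5 to D6 is 9 semitones, which makes it a major sixth; the second version is lower, so the direction is down.
Checking another pair — G5 → Bb4 — gives the same interval.

down a major sixth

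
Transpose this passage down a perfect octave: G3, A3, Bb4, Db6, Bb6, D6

G3 down a perfect octave is G2.
A3: an octave down reaches A, and 12 semitones makes it A2.
Bb4 down a perfect octave is Bb3.
Db6 down a perfect octave is Db5.
Bb6: an octave down reaches B, and 12 semitones makes it Bb5.
D6 down a perfect octave is D5.

G2 A2 Bb3 Db5 Bb5 D5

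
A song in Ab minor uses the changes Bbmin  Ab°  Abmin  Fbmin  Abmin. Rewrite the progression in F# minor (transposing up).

G#min F#° F#min Dmin F#min

Ab minor up to F# minor is an augmented sixth; each chord root moves by that interval while the quality stays the same.
Bbmin: root Bb up an augmented sixth → G#, giving G#min.
Ab°: root Ab up an augmented sixth → F#, giving F#°.
Abmin: root Ab up an augmented sixth → F#, giving F#min.
Fbmin: root Fb up an augmented sixth → D, giving Dmin.
Abmin: root Ab up an augmented sixth → F#, giving F#min.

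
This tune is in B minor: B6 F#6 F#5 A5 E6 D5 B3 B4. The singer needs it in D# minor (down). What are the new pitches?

D#6 A#5 A#4 C#5 G#5 F#4 D#3 D#4

From B down to D# is a minor sixth; apply that to each pitch.
B6 becomes D#6
F#6 becomes A#5
F#5 becomes A#4
A5 becomes C#5
E6 becomes G#5
D5 becomes F#4
B3 becomes D#3
B4 becomes D#4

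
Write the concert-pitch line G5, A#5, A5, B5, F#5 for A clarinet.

The A clarinet sounds a minor third below written, so the written part must be a minor third above concert — transpose each note up.
G5 → Bb5
A#5 → C#6
A5 → C6
B5 → D6
F#5 → A5

Bb5 C#6 C6 D6 A5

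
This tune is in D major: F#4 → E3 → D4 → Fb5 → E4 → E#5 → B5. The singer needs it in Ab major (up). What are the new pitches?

C5 Bb3 Ab4 Cbb6 Bb4 B5 F6

From D up to Ab is a diminished fifth; apply that to each pitch.
F#4 gives C5
E3 gives Bb3
D4 gives Ab4
Fb5 gives Cbb6
E4 gives Bb4
E#5 gives B5
B5 gives F6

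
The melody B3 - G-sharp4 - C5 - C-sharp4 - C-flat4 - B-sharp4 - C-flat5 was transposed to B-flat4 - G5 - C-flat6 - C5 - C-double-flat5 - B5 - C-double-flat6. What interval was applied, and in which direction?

up a diminished octave

From B3 to Bb4 is 8 letter names — an octave of some quality.
B3 to Bb4 is 11 semitones, which makes it a diminished octave; the second version is higher, so the direction is up.
Checking another pair — Cb5 → Cbb6 — gives the same interval.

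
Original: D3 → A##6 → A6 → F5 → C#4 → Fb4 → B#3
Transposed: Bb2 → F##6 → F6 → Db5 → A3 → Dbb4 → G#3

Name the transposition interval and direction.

down a major third

Take the first pair: D3 → Bb2. D to B spans 3 letter names, so the interval is some kind of third.
Bb2 to D3 is 4 semitones, which makes it a major third; the second version is lower, so the direction is down.
Checking another pair — B#3 → G#3 — gives the same interval.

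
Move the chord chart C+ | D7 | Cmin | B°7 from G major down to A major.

D+ E7 Dmin C#°7

G major down to A major is a minor seventh; each chord root moves by that interval while the quality stays the same.
C+: root C down a minor seventh → D, giving D+.
D7: root D down a minor seventh → E, giving E7.
Cmin: root C down a minor seventh → D, giving Dmin.
B°7: root B down a minor seventh → C#, giving C#°7.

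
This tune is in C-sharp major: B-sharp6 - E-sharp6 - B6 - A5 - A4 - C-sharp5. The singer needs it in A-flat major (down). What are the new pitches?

G6 C6 Gb6 Fb5 Fb4 Ab4

From C-sharp down to A-flat is an augmented third; apply that to each pitch.
B#6 -> G6
E#6 -> C6
B6 -> Gb6
A5 -> Fb5
A4 -> Fb4
C#5 -> Ab4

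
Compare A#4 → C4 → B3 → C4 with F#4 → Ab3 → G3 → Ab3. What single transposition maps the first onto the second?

From A#4 to F#4 is 3 letter names — a third of some quality.
F#4 to A#4 is 4 semitones, which makes it a major third; the second version is lower, so the direction is down.
Checking another pair — C4 → Ab3 — gives the same interval.

down a major third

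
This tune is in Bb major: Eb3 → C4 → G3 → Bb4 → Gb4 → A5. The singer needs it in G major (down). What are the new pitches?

C3 A3 E3 G4 Eb4 F#5

Bb major to G major down is a minor third, so every note moves down by that interval.
Eb3 becomes C3
C4 becomes A3
G3 becomes E3
Bb4 becomes G4
Gb4 becomes Eb4
A5 becomes F#5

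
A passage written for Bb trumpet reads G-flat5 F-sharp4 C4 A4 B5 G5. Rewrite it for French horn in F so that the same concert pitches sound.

Cb6 B4 F4 D5 E6 C6

First find concert pitch: the Bb trumpet sounds a major second below written, so G-flat5 F-sharp4 C4 A4 B5 G5 sounds Fb5 E4 Bb3 G4 A5 F5.
Then write for French horn in F: it sounds a perfect fifth below written, so the part must be a perfect fifth above concert.
Fb5 → Cb6
E4 → B4
Bb3 → F4
G4 → D5
A5 → E6
F5 → C6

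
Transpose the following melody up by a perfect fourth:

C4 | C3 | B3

A perfect fourth up from C4 gives F4.
C3: a fourth up reaches F, and 5 semitones makes it F3.
A perfect fourth up from B3 gives E4.

F4 F3 E4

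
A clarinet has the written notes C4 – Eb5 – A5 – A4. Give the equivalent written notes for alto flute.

D4 F5 B5 B4

First find concert pitch: the A clarinet sounds a minor third below written, so C4 Eb5 A5 A4 sounds A3 C5 F#5 F#4.
Then write for alto flute: it sounds a perfect fourth below written, so the part must be a perfect fourth above concert.
A3 → D4
C5 → F5
F#5 → B5
F#4 → B4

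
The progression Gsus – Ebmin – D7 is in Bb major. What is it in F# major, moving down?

Bb major down to F# major is a diminished fourth; each chord root moves by that interval while the quality stays the same.
Gsus: root G down a diminished fourth → D#, giving D#sus.
Ebmin: root Eb down a diminished fourth → B, giving Bmin.
D7: root D down a diminished fourth → A#, giving A#7.

D#sus Bmin A#7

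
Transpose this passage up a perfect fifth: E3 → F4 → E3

A perfect fifth up from E3 gives B3.
F4 up a perfect fifth is C5.
E3 up a perfect fifth is B3.

B3 C5 B3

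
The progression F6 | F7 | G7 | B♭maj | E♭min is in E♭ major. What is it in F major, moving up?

G6 G7 A7 Cmaj Fmin

E♭ major up to F major is a major second; each chord root moves by that interval while the quality stays the same.
F6: root F up a major second → G, giving G6.
F7: root F up a major second → G, giving G7.
G7: root G up a major second → A, giving A7.
B♭maj: root B♭ up a major second → C, giving Cmaj.
E♭min: root E♭ up a major second → F, giving Fmin.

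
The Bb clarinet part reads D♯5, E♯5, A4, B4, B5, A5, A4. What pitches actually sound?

C#5 D#5 G4 A4 A5 G5 G4

The Bb clarinet sounds a major second below written, so transpose each written note down a major second.
D#5 to C#5
E#5 to D#5
A4 to G4
B4 to A4
B5 to A5
A5 to G5
A4 to G4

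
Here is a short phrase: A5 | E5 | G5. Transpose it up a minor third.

A5 gives C6
E5 gives G5
G5 gives Bb5

C6 G5 Bb5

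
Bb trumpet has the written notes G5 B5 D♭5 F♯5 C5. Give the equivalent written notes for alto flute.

First find concert pitch: the Bb trumpet sounds a major second below written, so G5 B5 D♭5 F♯5 C5 sounds F5 A5 Cb5 E5 Bb4.
Then write for alto flute: it sounds a perfect fourth below written, so the part must be a perfect fourth above concert.
F5 → Bb5
A5 → D6
Cb5 → Fb5
E5 → A5
Bb4 → Eb5

Bb5 D6 Fb5 A5 Eb5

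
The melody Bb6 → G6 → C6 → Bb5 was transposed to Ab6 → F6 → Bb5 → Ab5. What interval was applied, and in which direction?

Take the first pair: Bb6 → Ab6. B to A spans 2 letter names, so the interval is some kind of second.
Ab6 to Bb6 is 2 semitones, which makes it a major second; the second version is lower, so the direction is down.
Checking another pair — Bb5 → Ab5 — gives the same interval.

down a major second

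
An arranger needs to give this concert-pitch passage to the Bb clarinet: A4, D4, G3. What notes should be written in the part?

The Bb clarinet sounds a major second below written, so the written part must be a major second above concert — transpose each note up.
A4 to B4
D4 to E4
G3 to A3

B4 E4 A3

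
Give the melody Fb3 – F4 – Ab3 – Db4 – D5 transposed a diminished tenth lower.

D2 D#3 F#2 B2 B#3

Fb3 becomes D2
F4 becomes D#3
Ab3 becomes F#2
Db4 becomes B2
D5 becomes B#3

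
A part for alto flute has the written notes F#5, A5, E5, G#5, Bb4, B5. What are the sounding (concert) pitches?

C#5 E5 B4 D#5 F4 F#5

The alto flute sounds a perfect fourth below written, so transpose each written note down a perfect fourth.
F#5 to C#5
A5 to E5
E5 to B4
G#5 to D#5
Bb4 to F4
B5 to F#5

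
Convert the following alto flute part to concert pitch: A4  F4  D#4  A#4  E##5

E4 C4 A#3 E#4 B##4

Written C4 on the alto flute sounds as G3, a perfect fourth lower; apply that shift to every note.
A4 gives E4
F4 gives C4
D#4 gives A#3
A#4 gives E#4
E##5 gives B##4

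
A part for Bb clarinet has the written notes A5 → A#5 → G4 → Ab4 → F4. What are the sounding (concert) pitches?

The Bb clarinet sounds a major second below written, so transpose each written note down a major second.
A5 to G5
A#5 to G#5
G4 to F4
Ab4 to Gb4
F4 to Eb4

G5 G#5 F4 Gb4 Eb4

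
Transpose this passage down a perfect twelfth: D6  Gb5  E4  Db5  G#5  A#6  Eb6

G4 Cb4 A2 Gb3 C#4 D#5 Ab4

D6 to G4
Gb5 to Cb4
E4 to A2
Db5 to Gb3
G#5 to C#4
A#6 to D#5
Eb6 to Ab4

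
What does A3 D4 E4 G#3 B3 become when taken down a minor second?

A3 -> G#3
D4 -> C#4
E4 -> D#4
G#3 -> F##3
B3 -> A#3

G#3 C#4 D#4 F##3 A#3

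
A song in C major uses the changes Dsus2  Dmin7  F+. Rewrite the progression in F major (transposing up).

Gsus2 Gmin7 Bb+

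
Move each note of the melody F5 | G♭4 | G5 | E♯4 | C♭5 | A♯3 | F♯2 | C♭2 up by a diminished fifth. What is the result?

Cb6 Dbb5 Db6 B4 Gbb5 E4 C3 Gbb2

A diminished fifth up from F5 gives Cb6.
Gb4: a fifth up reaches D, and 6 semitones makes it Dbb5.
G5: a fifth up reaches D, and 6 semitones makes it Db6.
E#4: a fifth up reaches B, and 6 semitones makes it B4.
Cb5 up a diminished fifth is Gbb5.
A#3 up a diminished fifth is E4.
F#2: a fifth up reaches C, and 6 semitones makes it C3.
A diminished fifth up from Cb2 gives Gbb2.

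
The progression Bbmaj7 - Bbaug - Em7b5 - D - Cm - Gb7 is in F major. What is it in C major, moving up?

Fmaj7 Faug Bm7b5 A Gm Db7

F major up to C major is a perfect fifth; each chord root moves by that interval while the quality stays the same.
Bbmaj7: root Bb up a perfect fifth → F, giving Fmaj7.
Bbaug: root Bb up a perfect fifth → F, giving Faug.
Em7b5: root E up a perfect fifth → B, giving Bm7b5.
D: root D up a perfect fifth → A, giving A.
Cm: root C up a perfect fifth → G, giving Gm.
Gb7: root Gb up a perfect fifth → Db, giving Db7.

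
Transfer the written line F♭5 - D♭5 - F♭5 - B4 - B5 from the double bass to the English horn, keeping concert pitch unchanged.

First find concert pitch: the double bass sounds a perfect octave below written, so F♭5 D♭5 F♭5 B4 B5 sounds Fb4 Db4 Fb4 B3 B4.
Then write for English horn: it sounds a perfect fifth below written, so the part must be a perfect fifth above concert.
Fb4 → Cb5
Db4 → Ab4
Fb4 → Cb5
B3 → F#4
B4 → F#5

Cb5 Ab4 Cb5 F#4 F#5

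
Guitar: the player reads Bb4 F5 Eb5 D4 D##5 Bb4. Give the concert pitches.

Bb3 F4 Eb4 D3 D##4 Bb3

The guitar sounds a perfect octave below written, so transpose each written note down a perfect octave.
Bb4 → Bb3
F5 → F4
Eb5 → Eb4
D4 → D3
D##5 → D##4
Bb4 → Bb3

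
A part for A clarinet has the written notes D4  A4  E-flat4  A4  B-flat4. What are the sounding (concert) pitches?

The A clarinet sounds a minor third below written, so transpose each written note down a minor third.
D4 -> B3
A4 -> F#4
Eb4 -> C4
A4 -> F#4
Bb4 -> G4

B3 F#4 C4 F#4 G4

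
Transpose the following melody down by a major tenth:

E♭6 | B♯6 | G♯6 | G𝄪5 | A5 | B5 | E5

Cb5 G#5 E5 E#4 F4 G4 C4

Eb6: a tenth down reaches C, and 16 semitones makes it Cb5.
B#6: a tenth down reaches G, and 16 semitones makes it G#5.
G#6 down a major tenth is E5.
A major tenth down from G##5 gives E#4.
A major tenth down from A5 gives F4.
A major tenth down from B5 gives G4.
E5: a tenth down reaches C, and 16 semitones makes it C4.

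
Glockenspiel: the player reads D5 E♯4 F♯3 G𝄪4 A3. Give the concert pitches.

D7 E#6 F#5 G##6 A5

Written C4 on the glockenspiel sounds as C6, a perfect fifteenth higher; apply that shift to every note.
D5 -> D7
E#4 -> E#6
F#3 -> F#5
G##4 -> G##6
A3 -> A5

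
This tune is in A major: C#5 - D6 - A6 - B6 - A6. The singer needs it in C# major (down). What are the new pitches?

From A down to C# is a minor sixth; apply that to each pitch.
C#5 becomes E#4
D6 becomes F#5
A6 becomes C#6
B6 becomes D#6
A6 becomes C#6

E#4 F#5 C#6 D#6 C#6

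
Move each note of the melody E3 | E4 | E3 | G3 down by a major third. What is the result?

E3 → C3
E4 → C4
E3 → C3
G3 → Eb3

C3 C4 C3 Eb3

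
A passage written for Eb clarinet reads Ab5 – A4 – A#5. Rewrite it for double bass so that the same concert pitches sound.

First find concert pitch: the Eb clarinet sounds a minor third above written, so Ab5 A4 A#5 sounds Cb6 C5 C#6.
Then write for double bass: it sounds a perfect octave below written, so the part must be a perfect octave above concert.
Cb6 → Cb7
C5 → C6
C#6 → C#7

Cb7 C6 C#7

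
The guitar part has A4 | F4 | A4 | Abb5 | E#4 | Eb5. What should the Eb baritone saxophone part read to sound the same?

First find concert pitch: the guitar sounds a perfect octave below written, so A4 F4 A4 Abb5 E#4 Eb5 sounds A3 F3 A3 Abb4 E#3 Eb4.
Then write for Eb baritone saxophone: it sounds a major thirteenth below written, so the part must be a major thirteenth above concert.
A3 → F#5
F3 → D5
A3 → F#5
Abb4 → Fb6
E#3 → C##5
Eb4 → C6

F#5 D5 F#5 Fb6 C##5 C6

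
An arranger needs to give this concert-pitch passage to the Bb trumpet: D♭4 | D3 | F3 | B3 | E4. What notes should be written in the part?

Eb4 E3 G3 C#4 F#4

Written C4 sounds as Bb3 on the Bb trumpet, so concert pitches are written a major second up.
Db4 -> Eb4
D3 -> E3
F3 -> G3
B3 -> C#4
E4 -> F#4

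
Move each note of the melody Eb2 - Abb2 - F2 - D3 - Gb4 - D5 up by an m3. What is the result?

Eb2 up a minor third is Gb2.
A minor third up from Abb2 gives Cbb3.
F2 up a minor third is Ab2.
A minor third up from D3 gives F3.
A minor third up from Gb4 gives Bbb4.
D5: a third up reaches F, and 3 semitones makes it F5.

Gb2 Cbb3 Ab2 F3 Bbb4 F5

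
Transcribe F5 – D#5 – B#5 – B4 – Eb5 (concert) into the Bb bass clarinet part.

The Bb bass clarinet sounds a major ninth below written, so the written part must be a major ninth above concert — transpose each note up.
F5 -> G6
D#5 -> E#6
B#5 -> C##7
B4 -> C#6
Eb5 -> F6

G6 E#6 C##7 C#6 F6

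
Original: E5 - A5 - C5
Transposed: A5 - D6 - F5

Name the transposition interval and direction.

up a perfect fourth

From E5 to A5 is 4 letter names — a fourth of some quality.
E5 to A5 is 5 semitones, which makes it a perfect fourth; the second version is higher, so the direction is up.
Checking another pair — C5 → F5 — gives the same interval.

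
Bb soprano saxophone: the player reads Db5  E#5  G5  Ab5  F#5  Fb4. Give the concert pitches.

Written C4 on the Bb soprano saxophone sounds as Bb3, a major second lower; apply that shift to every note.
Db5 → Cb5
E#5 → D#5
G5 → F5
Ab5 → Gb5
F#5 → E5
Fb4 → Ebb4

Cb5 D#5 F5 Gb5 E5 Ebb4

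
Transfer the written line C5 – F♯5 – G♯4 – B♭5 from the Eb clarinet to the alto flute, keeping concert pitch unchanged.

Ab5 D6 E5 Gb6

First find concert pitch: the Eb clarinet sounds a minor third above written, so C5 F♯5 G♯4 B♭5 sounds Eb5 A5 B4 Db6.
Then write for alto flute: it sounds a perfect fourth below written, so the part must be a perfect fourth above concert.
Eb5 → Ab5
A5 → D6
B4 → E5
Db6 → Gb6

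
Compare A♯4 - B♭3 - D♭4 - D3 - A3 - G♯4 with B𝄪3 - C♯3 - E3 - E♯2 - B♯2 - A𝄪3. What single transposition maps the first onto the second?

down a diminished seventh

Take the first pair: A#4 → B##3. A to B spans 7 letter names, so the interval is some kind of seventh.
B##3 to A#4 is 9 semitones, which makes it a diminished seventh; the second version is lower, so the direction is down.
Checking another pair — G#4 → A##3 — gives the same interval.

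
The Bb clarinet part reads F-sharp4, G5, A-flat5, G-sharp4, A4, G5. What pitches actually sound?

E4 F5 Gb5 F#4 G4 F5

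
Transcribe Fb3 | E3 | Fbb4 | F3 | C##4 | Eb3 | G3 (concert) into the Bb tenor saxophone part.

Written C4 sounds as Bb2 on the Bb tenor saxophone, so concert pitches are written a major ninth up.
Fb3 -> Gb4
E3 -> F#4
Fbb4 -> Gbb5
F3 -> G4
C##4 -> D##5
Eb3 -> F4
G3 -> A4

Gb4 F#4 Gbb5 G4 D##5 F4 A4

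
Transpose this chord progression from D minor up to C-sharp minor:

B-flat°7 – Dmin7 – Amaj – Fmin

A°7 C#min7 G#maj Emin

D minor up to C-sharp minor is a major seventh; each chord root moves by that interval while the quality stays the same.
B-flat°7: root B-flat up a major seventh → A, giving A°7.
Dmin7: root D up a major seventh → C#, giving C#min7.
Amaj: root A up a major seventh → G#, giving G#maj.
Fmin: root F up a major seventh → E, giving Emin.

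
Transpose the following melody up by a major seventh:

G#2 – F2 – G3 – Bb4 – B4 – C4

G#2: a seventh up reaches F, and 11 semitones makes it F##3.
F2: a seventh up reaches E, and 11 semitones makes it E3.
A major seventh up from G3 gives F#4.
Bb4: a seventh up reaches A, and 11 semitones makes it A5.
B4 up a major seventh is A#5.
A major seventh up from C4 gives B4.

F##3 E3 F#4 A5 A#5 B4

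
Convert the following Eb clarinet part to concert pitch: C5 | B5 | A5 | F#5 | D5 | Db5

The Eb clarinet sounds a minor third above written, so transpose each written note up a minor third.
C5 gives Eb5
B5 gives D6
A5 gives C6
F#5 gives A5
D5 gives F5
Db5 gives Fb5

Eb5 D6 C6 A5 F5 Fb5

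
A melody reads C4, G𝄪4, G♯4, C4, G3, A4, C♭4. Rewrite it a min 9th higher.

Db5 A#5 A5 Db5 Ab4 Bb5 Dbb5

C4 up a minor ninth is Db5.
A minor ninth up from G##4 gives A#5.
A minor ninth up from G#4 gives A5.
A minor ninth up from C4 gives Db5.
G3 up a minor ninth is Ab4.
A minor ninth up from A4 gives Bb5.
A minor ninth up from Cb4 gives Dbb5.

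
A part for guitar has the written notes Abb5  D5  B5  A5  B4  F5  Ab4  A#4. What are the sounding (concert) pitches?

Abb4 D4 B4 A4 B3 F4 Ab3 A#3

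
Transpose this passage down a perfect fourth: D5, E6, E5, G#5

A4 B5 B4 D#5

D5 down a perfect fourth is A4.
E6: a fourth down reaches B, and 5 semitones makes it B5.
E5: a fourth down reaches B, and 5 semitones makes it B4.
G#5: a fourth down reaches D, and 5 semitones makes it D#5.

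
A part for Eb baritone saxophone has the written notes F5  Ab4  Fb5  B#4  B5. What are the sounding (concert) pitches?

Written C4 on the Eb baritone saxophone sounds as Eb2, a major thirteenth lower; apply that shift to every note.
F5 gives Ab3
Ab4 gives Cb3
Fb5 gives Abb3
B#4 gives D#3
B5 gives D4

Ab3 Cb3 Abb3 D#3 D4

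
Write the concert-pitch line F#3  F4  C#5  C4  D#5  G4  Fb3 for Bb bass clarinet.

Written C4 sounds as Bb2 on the Bb bass clarinet, so concert pitches are written a major ninth up.
F#3 to G#4
F4 to G5
C#5 to D#6
C4 to D5
D#5 to E#6
G4 to A5
Fb3 to Gb4

G#4 G5 D#6 D5 E#6 A5 Gb4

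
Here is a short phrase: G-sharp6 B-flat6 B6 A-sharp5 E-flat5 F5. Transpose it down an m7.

A#5 C6 C#6 B#4 F4 G4

G#6 to A#5
Bb6 to C6
B6 to C#6
A#5 to B#4
Eb5 to F4
F5 to G4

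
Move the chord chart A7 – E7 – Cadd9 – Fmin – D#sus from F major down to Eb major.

G7 D7 Bbadd9 Ebmin C#sus

F major down to Eb major is a major second; each chord root moves by that interval while the quality stays the same.
A7: root A down a major second → G, giving G7.
E7: root E down a major second → D, giving D7.
Cadd9: root C down a major second → Bb, giving Bbadd9.
Fmin: root F down a major second → Eb, giving Ebmin.
D#sus: root D# down a major second → C#, giving C#sus.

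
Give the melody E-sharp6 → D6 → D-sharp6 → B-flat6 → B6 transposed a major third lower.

C#6 Bb5 B5 Gb6 G6

A major third down from E#6 gives C#6.
D6: a third down reaches B, and 4 semitones makes it Bb5.
D#6 down a major third is B5.
A major third down from Bb6 gives Gb6.
B6 down a major third is G6.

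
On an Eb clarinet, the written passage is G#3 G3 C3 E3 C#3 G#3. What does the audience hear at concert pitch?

B3 Bb3 Eb3 G3 E3 B3

Written C4 on the Eb clarinet sounds as Eb4, a minor third higher; apply that shift to every note.
G#3 becomes B3
G3 becomes Bb3
C3 becomes Eb3
E3 becomes G3
C#3 becomes E3
G#3 becomes B3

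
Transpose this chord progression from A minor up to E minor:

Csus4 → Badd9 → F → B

A minor up to E minor is a perfect fifth; each chord root moves by that interval while the quality stays the same.
Csus4: root C up a perfect fifth → G, giving Gsus4.
Badd9: root B up a perfect fifth → F#, giving F#add9.
F: root F up a perfect fifth → C, giving C.
B: root B up a perfect fifth → F#, giving F#.

Gsus4 F#add9 C F#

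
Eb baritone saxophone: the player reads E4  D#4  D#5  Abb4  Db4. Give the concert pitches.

The Eb baritone saxophone sounds a major thirteenth below written, so transpose each written note down a major thirteenth.
E4 to G2
D#4 to F#2
D#5 to F#3
Abb4 to Cbb3
Db4 to Fb2

G2 F#2 F#3 Cbb3 Fb2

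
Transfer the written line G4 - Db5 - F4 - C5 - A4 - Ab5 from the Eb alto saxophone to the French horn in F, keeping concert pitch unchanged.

F4 Cb5 Eb4 Bb4 G4 Gb5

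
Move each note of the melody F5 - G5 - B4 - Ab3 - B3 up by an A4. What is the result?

F5 gives B5
G5 gives C#6
B4 gives E#5
Ab3 gives D4
B3 gives E#4

B5 C#6 E#5 D4 E#4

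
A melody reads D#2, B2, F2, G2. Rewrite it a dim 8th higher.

D3 Bb3 Fb3 Gb3

D#2 -> D3
B2 -> Bb3
F2 -> Fb3
G2 -> Gb3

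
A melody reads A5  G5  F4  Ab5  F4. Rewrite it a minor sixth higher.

F6 Eb6 Db5 Fb6 Db5

A5 → F6
G5 → Eb6
F4 → Db5
Ab5 → Fb6
F4 → Db5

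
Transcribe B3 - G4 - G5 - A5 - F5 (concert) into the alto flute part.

E4 C5 C6 D6 Bb5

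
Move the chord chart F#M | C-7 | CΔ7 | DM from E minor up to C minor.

E minor up to C minor is a minor sixth; each chord root moves by that interval while the quality stays the same.
F#M: root F# up a minor sixth → D, giving DM.
C-7: root C up a minor sixth → Ab, giving Ab-7.
CΔ7: root C up a minor sixth → Ab, giving AbΔ7.
DM: root D up a minor sixth → Bb, giving BbM.

DM Ab-7 AbΔ7 BbM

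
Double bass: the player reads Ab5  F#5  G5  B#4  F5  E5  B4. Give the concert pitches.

The double bass sounds a perfect octave below written, so transpose each written note down a perfect octave.
Ab5 -> Ab4
F#5 -> F#4
G5 -> G4
B#4 -> B#3
F5 -> F4
E5 -> E4
B4 -> B3

Ab4 F#4 G4 B#3 F4 E4 B3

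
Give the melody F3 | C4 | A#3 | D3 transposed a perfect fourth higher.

F3: a fourth up reaches B, and 5 semitones makes it Bb3.
C4 up a perfect fourth is F4.
A#3 up a perfect fourth is D#4.
A perfect fourth up from D3 gives G3.

Bb3 F4 D#4 G3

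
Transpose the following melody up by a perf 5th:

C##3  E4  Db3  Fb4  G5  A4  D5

G##3 B4 Ab3 Cb5 D6 E5 A5

C##3 to G##3
E4 to B4
Db3 to Ab3
Fb4 to Cb5
G5 to D6
A4 to E5
D5 to A5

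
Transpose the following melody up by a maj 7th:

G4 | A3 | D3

A major seventh up from G4 gives F#5.
A3: a seventh up reaches G, and 11 semitones makes it G#4.
A major seventh up from D3 gives C#4.

F#5 G#4 C#4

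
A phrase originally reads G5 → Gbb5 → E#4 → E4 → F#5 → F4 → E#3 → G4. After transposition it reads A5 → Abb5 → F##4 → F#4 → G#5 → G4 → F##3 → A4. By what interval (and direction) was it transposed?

up a major second

From G5 to A5 is 2 letter names — a second of some quality.
G5 to A5 is 2 semitones, which makes it a major second; the second version is higher, so the direction is up.
Checking another pair — G4 → A4 — gives the same interval.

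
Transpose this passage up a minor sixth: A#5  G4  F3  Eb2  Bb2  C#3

F#6 Eb5 Db4 Cb3 Gb3 A3

A#5 gives F#6
G4 gives Eb5
F3 gives Db4
Eb2 gives Cb3
Bb2 gives Gb3
C#3 gives A3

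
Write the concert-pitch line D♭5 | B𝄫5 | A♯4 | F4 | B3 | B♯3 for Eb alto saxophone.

Bb5 Gb6 F##5 D5 G#4 G##4

The Eb alto saxophone sounds a major sixth below written, so the written part must be a major sixth above concert — transpose each note up.
Db5 to Bb5
Bbb5 to Gb6
A#4 to F##5
F4 to D5
B3 to G#4
B#3 to G##4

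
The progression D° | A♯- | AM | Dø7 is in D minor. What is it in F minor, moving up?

D minor up to F minor is a minor third; each chord root moves by that interval while the quality stays the same.
D°: root D up a minor third → F, giving F°.
A♯-: root A♯ up a minor third → C#, giving C#-.
AM: root A up a minor third → C, giving CM.
Dø7: root D up a minor third → F, giving Fø7.

F° C#- CM Fø7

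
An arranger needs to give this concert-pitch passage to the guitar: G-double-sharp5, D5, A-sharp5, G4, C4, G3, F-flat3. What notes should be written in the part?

The guitar sounds a perfect octave below written, so the written part must be a perfect octave above concert — transpose each note up.
G##5 -> G##6
D5 -> D6
A#5 -> A#6
G4 -> G5
C4 -> C5
G3 -> G4
Fb3 -> Fb4

G##6 D6 A#6 G5 C5 G4 Fb4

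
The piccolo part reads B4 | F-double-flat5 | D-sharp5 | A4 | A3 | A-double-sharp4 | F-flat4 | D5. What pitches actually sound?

B5 Fbb6 D#6 A5 A4 A##5 Fb5 D6

Written C4 on the piccolo sounds as C5, a perfect octave higher; apply that shift to every note.
B4 → B5
Fbb5 → Fbb6
D#5 → D#6
A4 → A5
A3 → A4
A##4 → A##5
Fb4 → Fb5
D5 → D6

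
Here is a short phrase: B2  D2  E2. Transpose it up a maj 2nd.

C#3 E2 F#2

B2 becomes C#3
D2 becomes E2
E2 becomes F#2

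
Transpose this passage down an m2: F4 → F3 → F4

E4 E3 E4

F4: a second down reaches E, and 1 semitone makes it E4.
F3 down a minor second is E3.
F4: a second down reaches E, and 1 semitone makes it E4.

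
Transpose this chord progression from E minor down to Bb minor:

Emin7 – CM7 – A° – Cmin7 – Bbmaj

Bbmin7 GbM7 Eb° Gbmin7 Fbmaj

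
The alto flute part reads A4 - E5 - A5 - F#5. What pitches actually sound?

Written C4 on the alto flute sounds as G3, a perfect fourth lower; apply that shift to every note.
A4 becomes E4
E5 becomes B4
A5 becomes E5
F#5 becomes C#5

E4 B4 E5 C#5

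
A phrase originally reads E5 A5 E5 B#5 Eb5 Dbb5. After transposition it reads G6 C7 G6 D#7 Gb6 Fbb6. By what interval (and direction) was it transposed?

Take the first pair: E5 → G6. E to G spans 10 letter names, so the interval is some kind of tenth.
E5 to G6 is 15 semitones, which makes it a minor tenth; the second version is higher, so the direction is up.
Checking another pair — Dbb5 → Fbb6 — gives the same interval.

up a minor tenth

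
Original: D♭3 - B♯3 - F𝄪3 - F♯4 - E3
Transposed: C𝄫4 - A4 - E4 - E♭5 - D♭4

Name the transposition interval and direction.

up a diminished seventh

From Db3 to Cbb4 is 7 letter names — a seventh of some quality.
Db3 to Cbb4 is 9 semitones, which makes it a diminished seventh; the second version is higher, so the direction is up.
Checking another pair — E3 → Db4 — gives the same interval.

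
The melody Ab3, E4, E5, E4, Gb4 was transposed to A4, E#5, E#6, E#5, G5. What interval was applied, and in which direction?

Take the first pair: Ab3 → A4. A to A spans 8 letter names, so the interval is some kind of octave.
Ab3 to A4 is 13 semitones, which makes it an augmented octave; the second version is higher, so the direction is up.
Checking another pair — Gb4 → G5 — gives the same interval.

up an augmented octave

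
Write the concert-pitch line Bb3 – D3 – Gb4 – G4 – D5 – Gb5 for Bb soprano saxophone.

C4 E3 Ab4 A4 E5 Ab5

The Bb soprano saxophone sounds a major second below written, so the written part must be a major second above concert — transpose each note up.
Bb3 to C4
D3 to E3
Gb4 to Ab4
G4 to A4
D5 to E5
Gb5 to Ab5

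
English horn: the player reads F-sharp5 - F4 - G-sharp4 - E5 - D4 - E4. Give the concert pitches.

B4 Bb3 C#4 A4 G3 A3

The English horn sounds a perfect fifth below written, so transpose each written note down a perfect fifth.
F#5 to B4
F4 to Bb3
G#4 to C#4
E5 to A4
D4 to G3
E4 to A3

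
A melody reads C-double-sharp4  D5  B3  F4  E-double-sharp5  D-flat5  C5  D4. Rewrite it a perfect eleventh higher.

F##5 G6 E5 Bb5 A##6 Gb6 F6 G5

C##4: an eleventh up reaches F, and 17 semitones makes it F##5.
D5: an eleventh up reaches G, and 17 semitones makes it G6.
A perfect eleventh up from B3 gives E5.
F4 up a perfect eleventh is Bb5.
A perfect eleventh up from E##5 gives A##6.
Db5 up a perfect eleventh is Gb6.
C5 up a perfect eleventh is F6.
D4: an eleventh up reaches G, and 17 semitones makes it G5.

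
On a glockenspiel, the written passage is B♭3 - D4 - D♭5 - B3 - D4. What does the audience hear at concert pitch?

Bb5 D6 Db7 B5 D6

The glockenspiel sounds a perfect fifteenth above written, so transpose each written note up a perfect fifteenth.
Bb3 to Bb5
D4 to D6
Db5 to Db7
B3 to B5
D4 to D6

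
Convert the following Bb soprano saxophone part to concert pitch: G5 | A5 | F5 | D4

The Bb soprano saxophone sounds a major second below written, so transpose each written note down a major second.
G5 -> F5
A5 -> G5
F5 -> Eb5
D4 -> C4

F5 G5 Eb5 C4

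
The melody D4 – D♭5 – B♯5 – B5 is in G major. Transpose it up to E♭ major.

From G up to E♭ is a minor sixth; apply that to each pitch.
D4 -> Bb4
Db5 -> Bbb5
B#5 -> G#6
B5 -> G6

Bb4 Bbb5 G#6 G6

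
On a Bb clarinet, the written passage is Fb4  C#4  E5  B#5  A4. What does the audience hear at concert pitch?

Ebb4 B3 D5 A#5 G4

Written C4 on the Bb clarinet sounds as Bb3, a major second lower; apply that shift to every note.
Fb4 -> Ebb4
C#4 -> B3
E5 -> D5
B#5 -> A#5
A4 -> G4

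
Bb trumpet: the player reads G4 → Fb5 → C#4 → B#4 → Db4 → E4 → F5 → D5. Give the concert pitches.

F4 Ebb5 B3 A#4 Cb4 D4 Eb5 C5

The Bb trumpet sounds a major second below written, so transpose each written note down a major second.
G4 to F4
Fb5 to Ebb5
C#4 to B3
B#4 to A#4
Db4 to Cb4
E4 to D4
F5 to Eb5
D5 to C5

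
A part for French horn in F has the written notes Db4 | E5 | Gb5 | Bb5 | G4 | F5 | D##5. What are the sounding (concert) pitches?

Written C4 on the French horn in F sounds as F3, a perfect fifth lower; apply that shift to every note.
Db4 → Gb3
E5 → A4
Gb5 → Cb5
Bb5 → Eb5
G4 → C4
F5 → Bb4
D##5 → G##4

Gb3 A4 Cb5 Eb5 C4 Bb4 G##4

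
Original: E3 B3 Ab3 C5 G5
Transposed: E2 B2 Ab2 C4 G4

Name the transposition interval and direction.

down a perfect octave

Take the first pair: E3 → E2. E to E spans 8 letter names, so the interval is some kind of octave.
E2 to E3 is 12 semitones, which makes it a perfect octave; the second version is lower, so the direction is down.
Checking another pair — G5 → G4 — gives the same interval.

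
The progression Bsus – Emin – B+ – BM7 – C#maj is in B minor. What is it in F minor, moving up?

B minor up to F minor is a diminished fifth; each chord root moves by that interval while the quality stays the same.
Bsus: root B up a diminished fifth → F, giving Fsus.
Emin: root E up a diminished fifth → Bb, giving Bbmin.
B+: root B up a diminished fifth → F, giving F+.
BM7: root B up a diminished fifth → F, giving FM7.
C#maj: root C# up a diminished fifth → G, giving Gmaj.

Fsus Bbmin F+ FM7 Gmaj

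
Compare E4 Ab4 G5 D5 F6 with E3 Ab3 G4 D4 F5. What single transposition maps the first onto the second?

down a perfect octave

Take the first pair: E4 → E3. E to E spans 8 letter names, so the interval is some kind of octave.
E3 to E4 is 12 semitones, which makes it a perfect octave; the second version is lower, so the direction is down.
Checking another pair — F6 → F5 — gives the same interval.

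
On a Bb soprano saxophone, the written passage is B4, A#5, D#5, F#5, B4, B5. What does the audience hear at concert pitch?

A4 G#5 C#5 E5 A4 A5

The Bb soprano saxophone sounds a major second below written, so transpose each written note down a major second.
B4 becomes A4
A#5 becomes G#5
D#5 becomes C#5
F#5 becomes E5
B4 becomes A4
B5 becomes A5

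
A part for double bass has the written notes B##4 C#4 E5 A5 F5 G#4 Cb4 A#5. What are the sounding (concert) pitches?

B##3 C#3 E4 A4 F4 G#3 Cb3 A#4

Written C4 on the double bass sounds as C3, a perfect octave lower; apply that shift to every note.
B##4 → B##3
C#4 → C#3
E5 → E4
A5 → A4
F5 → F4
G#4 → G#3
Cb4 → Cb3
A#5 → A#4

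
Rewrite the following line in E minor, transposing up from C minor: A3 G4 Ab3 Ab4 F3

C minor to E minor up is a major third, so every note moves up by that interval.
A3 to C#4
G4 to B4
Ab3 to C4
Ab4 to C5
F3 to A3

C#4 B4 C4 C5 A3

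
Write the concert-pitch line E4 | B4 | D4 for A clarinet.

G4 D5 F4

Written C4 sounds as A3 on the A clarinet, so concert pitches are written a minor third up.
E4 → G4
B4 → D5
D4 → F4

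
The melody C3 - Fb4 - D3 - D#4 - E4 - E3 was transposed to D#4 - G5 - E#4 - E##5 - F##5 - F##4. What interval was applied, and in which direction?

up an augmented ninth

Take the first pair: C3 → D#4. C to D spans 9 letter names, so the interval is some kind of ninth.
C3 to D#4 is 15 semitones, which makes it an augmented ninth; the second version is higher, so the direction is up.
Checking another pair — E3 → F##4 — gives the same interval.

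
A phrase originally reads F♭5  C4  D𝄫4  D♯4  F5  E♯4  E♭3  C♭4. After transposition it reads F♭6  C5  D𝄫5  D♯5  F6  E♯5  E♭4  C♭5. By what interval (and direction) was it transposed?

Take the first pair: Fb5 → Fb6. F to F spans 8 letter names, so the interval is some kind of octave.
Fb5 to Fb6 is 12 semitones, which makes it a perfect octave; the second version is higher, so the direction is up.
Checking another pair — Cb4 → Cb5 — gives the same interval.

up a perfect octave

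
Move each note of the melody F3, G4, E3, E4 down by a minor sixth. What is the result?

A2 B3 G#2 G#3

A minor sixth down from F3 gives A2.
A minor sixth down from G4 gives B3.
E3 down a minor sixth is G#2.
E4: a sixth down reaches G, and 8 semitones makes it G#3.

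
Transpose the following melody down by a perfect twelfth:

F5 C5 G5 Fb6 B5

Bb3 F3 C4 Bbb4 E4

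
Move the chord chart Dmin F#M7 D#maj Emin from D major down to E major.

Emin G#M7 E#maj F#min

D major down to E major is a minor seventh; each chord root moves by that interval while the quality stays the same.
Dmin: root D down a minor seventh → E, giving Emin.
F#M7: root F# down a minor seventh → G#, giving G#M7.
D#maj: root D# down a minor seventh → E#, giving E#maj.
Emin: root E down a minor seventh → F#, giving F#min.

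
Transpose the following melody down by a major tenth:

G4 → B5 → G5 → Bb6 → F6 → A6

A major tenth down from G4 gives Eb3.
A major tenth down from B5 gives G4.
G5: a tenth down reaches E, and 16 semitones makes it Eb4.
Bb6: a tenth down reaches G, and 16 semitones makes it Gb5.
F6 down a major tenth is Db5.
A major tenth down from A6 gives F5.

Eb3 G4 Eb4 Gb5 Db5 F5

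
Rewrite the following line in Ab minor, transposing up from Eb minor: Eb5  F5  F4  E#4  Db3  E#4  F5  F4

From Eb up to Ab is a perfect fourth; apply that to each pitch.
Eb5 → Ab5
F5 → Bb5
F4 → Bb4
E#4 → A#4
Db3 → Gb3
E#4 → A#4
F5 → Bb5
F4 → Bb4

Ab5 Bb5 Bb4 A#4 Gb3 A#4 Bb5 Bb4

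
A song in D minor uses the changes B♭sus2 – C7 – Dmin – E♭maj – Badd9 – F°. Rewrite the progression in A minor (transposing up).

Fsus2 G7 Amin Bbmaj F#add9 C°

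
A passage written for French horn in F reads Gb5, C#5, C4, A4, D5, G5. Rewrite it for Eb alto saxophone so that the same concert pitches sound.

First find concert pitch: the French horn in F sounds a perfect fifth below written, so Gb5 C#5 C4 A4 D5 G5 sounds Cb5 F#4 F3 D4 G4 C5.
Then write for Eb alto saxophone: it sounds a major sixth below written, so the part must be a major sixth above concert.
Cb5 → Ab5
F#4 → D#5
F3 → D4
D4 → B4
G4 → E5
C5 → A5

Ab5 D#5 D4 B4 E5 A5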